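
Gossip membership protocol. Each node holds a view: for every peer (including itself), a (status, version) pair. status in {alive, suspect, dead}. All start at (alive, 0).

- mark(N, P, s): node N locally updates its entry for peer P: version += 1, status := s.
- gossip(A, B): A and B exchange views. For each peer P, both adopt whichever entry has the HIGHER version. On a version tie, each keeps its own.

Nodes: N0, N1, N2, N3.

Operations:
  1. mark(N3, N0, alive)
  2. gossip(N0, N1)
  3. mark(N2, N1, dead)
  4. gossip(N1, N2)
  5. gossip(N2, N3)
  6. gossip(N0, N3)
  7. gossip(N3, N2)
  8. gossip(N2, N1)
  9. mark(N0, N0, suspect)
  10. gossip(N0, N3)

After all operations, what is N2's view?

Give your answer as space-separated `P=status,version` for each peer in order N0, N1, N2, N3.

Answer: N0=alive,1 N1=dead,1 N2=alive,0 N3=alive,0

Derivation:
Op 1: N3 marks N0=alive -> (alive,v1)
Op 2: gossip N0<->N1 -> N0.N0=(alive,v0) N0.N1=(alive,v0) N0.N2=(alive,v0) N0.N3=(alive,v0) | N1.N0=(alive,v0) N1.N1=(alive,v0) N1.N2=(alive,v0) N1.N3=(alive,v0)
Op 3: N2 marks N1=dead -> (dead,v1)
Op 4: gossip N1<->N2 -> N1.N0=(alive,v0) N1.N1=(dead,v1) N1.N2=(alive,v0) N1.N3=(alive,v0) | N2.N0=(alive,v0) N2.N1=(dead,v1) N2.N2=(alive,v0) N2.N3=(alive,v0)
Op 5: gossip N2<->N3 -> N2.N0=(alive,v1) N2.N1=(dead,v1) N2.N2=(alive,v0) N2.N3=(alive,v0) | N3.N0=(alive,v1) N3.N1=(dead,v1) N3.N2=(alive,v0) N3.N3=(alive,v0)
Op 6: gossip N0<->N3 -> N0.N0=(alive,v1) N0.N1=(dead,v1) N0.N2=(alive,v0) N0.N3=(alive,v0) | N3.N0=(alive,v1) N3.N1=(dead,v1) N3.N2=(alive,v0) N3.N3=(alive,v0)
Op 7: gossip N3<->N2 -> N3.N0=(alive,v1) N3.N1=(dead,v1) N3.N2=(alive,v0) N3.N3=(alive,v0) | N2.N0=(alive,v1) N2.N1=(dead,v1) N2.N2=(alive,v0) N2.N3=(alive,v0)
Op 8: gossip N2<->N1 -> N2.N0=(alive,v1) N2.N1=(dead,v1) N2.N2=(alive,v0) N2.N3=(alive,v0) | N1.N0=(alive,v1) N1.N1=(dead,v1) N1.N2=(alive,v0) N1.N3=(alive,v0)
Op 9: N0 marks N0=suspect -> (suspect,v2)
Op 10: gossip N0<->N3 -> N0.N0=(suspect,v2) N0.N1=(dead,v1) N0.N2=(alive,v0) N0.N3=(alive,v0) | N3.N0=(suspect,v2) N3.N1=(dead,v1) N3.N2=(alive,v0) N3.N3=(alive,v0)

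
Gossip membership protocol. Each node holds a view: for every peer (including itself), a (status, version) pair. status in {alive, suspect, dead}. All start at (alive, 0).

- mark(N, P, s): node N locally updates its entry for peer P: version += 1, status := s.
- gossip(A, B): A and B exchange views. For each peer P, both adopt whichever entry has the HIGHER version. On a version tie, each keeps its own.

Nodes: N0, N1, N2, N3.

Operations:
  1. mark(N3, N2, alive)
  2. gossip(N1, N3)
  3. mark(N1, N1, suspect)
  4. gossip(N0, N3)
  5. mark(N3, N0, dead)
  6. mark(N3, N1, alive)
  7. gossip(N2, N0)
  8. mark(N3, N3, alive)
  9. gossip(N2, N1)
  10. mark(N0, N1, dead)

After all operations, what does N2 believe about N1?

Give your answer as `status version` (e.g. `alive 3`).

Answer: suspect 1

Derivation:
Op 1: N3 marks N2=alive -> (alive,v1)
Op 2: gossip N1<->N3 -> N1.N0=(alive,v0) N1.N1=(alive,v0) N1.N2=(alive,v1) N1.N3=(alive,v0) | N3.N0=(alive,v0) N3.N1=(alive,v0) N3.N2=(alive,v1) N3.N3=(alive,v0)
Op 3: N1 marks N1=suspect -> (suspect,v1)
Op 4: gossip N0<->N3 -> N0.N0=(alive,v0) N0.N1=(alive,v0) N0.N2=(alive,v1) N0.N3=(alive,v0) | N3.N0=(alive,v0) N3.N1=(alive,v0) N3.N2=(alive,v1) N3.N3=(alive,v0)
Op 5: N3 marks N0=dead -> (dead,v1)
Op 6: N3 marks N1=alive -> (alive,v1)
Op 7: gossip N2<->N0 -> N2.N0=(alive,v0) N2.N1=(alive,v0) N2.N2=(alive,v1) N2.N3=(alive,v0) | N0.N0=(alive,v0) N0.N1=(alive,v0) N0.N2=(alive,v1) N0.N3=(alive,v0)
Op 8: N3 marks N3=alive -> (alive,v1)
Op 9: gossip N2<->N1 -> N2.N0=(alive,v0) N2.N1=(suspect,v1) N2.N2=(alive,v1) N2.N3=(alive,v0) | N1.N0=(alive,v0) N1.N1=(suspect,v1) N1.N2=(alive,v1) N1.N3=(alive,v0)
Op 10: N0 marks N1=dead -> (dead,v1)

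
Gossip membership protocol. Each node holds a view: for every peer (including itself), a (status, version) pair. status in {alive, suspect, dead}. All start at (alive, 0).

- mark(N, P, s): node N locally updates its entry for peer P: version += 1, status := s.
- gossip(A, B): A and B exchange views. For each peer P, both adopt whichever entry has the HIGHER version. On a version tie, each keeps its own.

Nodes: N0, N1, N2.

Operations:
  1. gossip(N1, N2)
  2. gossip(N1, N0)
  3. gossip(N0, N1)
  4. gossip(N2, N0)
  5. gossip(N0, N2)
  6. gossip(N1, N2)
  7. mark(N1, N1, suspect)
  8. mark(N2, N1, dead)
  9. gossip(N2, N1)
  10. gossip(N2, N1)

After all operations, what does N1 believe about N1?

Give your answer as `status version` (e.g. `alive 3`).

Answer: suspect 1

Derivation:
Op 1: gossip N1<->N2 -> N1.N0=(alive,v0) N1.N1=(alive,v0) N1.N2=(alive,v0) | N2.N0=(alive,v0) N2.N1=(alive,v0) N2.N2=(alive,v0)
Op 2: gossip N1<->N0 -> N1.N0=(alive,v0) N1.N1=(alive,v0) N1.N2=(alive,v0) | N0.N0=(alive,v0) N0.N1=(alive,v0) N0.N2=(alive,v0)
Op 3: gossip N0<->N1 -> N0.N0=(alive,v0) N0.N1=(alive,v0) N0.N2=(alive,v0) | N1.N0=(alive,v0) N1.N1=(alive,v0) N1.N2=(alive,v0)
Op 4: gossip N2<->N0 -> N2.N0=(alive,v0) N2.N1=(alive,v0) N2.N2=(alive,v0) | N0.N0=(alive,v0) N0.N1=(alive,v0) N0.N2=(alive,v0)
Op 5: gossip N0<->N2 -> N0.N0=(alive,v0) N0.N1=(alive,v0) N0.N2=(alive,v0) | N2.N0=(alive,v0) N2.N1=(alive,v0) N2.N2=(alive,v0)
Op 6: gossip N1<->N2 -> N1.N0=(alive,v0) N1.N1=(alive,v0) N1.N2=(alive,v0) | N2.N0=(alive,v0) N2.N1=(alive,v0) N2.N2=(alive,v0)
Op 7: N1 marks N1=suspect -> (suspect,v1)
Op 8: N2 marks N1=dead -> (dead,v1)
Op 9: gossip N2<->N1 -> N2.N0=(alive,v0) N2.N1=(dead,v1) N2.N2=(alive,v0) | N1.N0=(alive,v0) N1.N1=(suspect,v1) N1.N2=(alive,v0)
Op 10: gossip N2<->N1 -> N2.N0=(alive,v0) N2.N1=(dead,v1) N2.N2=(alive,v0) | N1.N0=(alive,v0) N1.N1=(suspect,v1) N1.N2=(alive,v0)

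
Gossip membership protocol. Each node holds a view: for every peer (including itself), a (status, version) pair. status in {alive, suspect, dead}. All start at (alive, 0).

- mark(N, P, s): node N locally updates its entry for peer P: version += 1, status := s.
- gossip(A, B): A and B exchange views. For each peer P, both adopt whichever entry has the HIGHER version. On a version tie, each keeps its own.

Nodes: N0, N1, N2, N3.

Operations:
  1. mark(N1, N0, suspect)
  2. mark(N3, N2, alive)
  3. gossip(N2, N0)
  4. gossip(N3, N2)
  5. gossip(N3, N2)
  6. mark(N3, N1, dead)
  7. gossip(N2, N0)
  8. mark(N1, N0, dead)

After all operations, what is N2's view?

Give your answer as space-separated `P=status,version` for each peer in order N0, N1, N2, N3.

Answer: N0=alive,0 N1=alive,0 N2=alive,1 N3=alive,0

Derivation:
Op 1: N1 marks N0=suspect -> (suspect,v1)
Op 2: N3 marks N2=alive -> (alive,v1)
Op 3: gossip N2<->N0 -> N2.N0=(alive,v0) N2.N1=(alive,v0) N2.N2=(alive,v0) N2.N3=(alive,v0) | N0.N0=(alive,v0) N0.N1=(alive,v0) N0.N2=(alive,v0) N0.N3=(alive,v0)
Op 4: gossip N3<->N2 -> N3.N0=(alive,v0) N3.N1=(alive,v0) N3.N2=(alive,v1) N3.N3=(alive,v0) | N2.N0=(alive,v0) N2.N1=(alive,v0) N2.N2=(alive,v1) N2.N3=(alive,v0)
Op 5: gossip N3<->N2 -> N3.N0=(alive,v0) N3.N1=(alive,v0) N3.N2=(alive,v1) N3.N3=(alive,v0) | N2.N0=(alive,v0) N2.N1=(alive,v0) N2.N2=(alive,v1) N2.N3=(alive,v0)
Op 6: N3 marks N1=dead -> (dead,v1)
Op 7: gossip N2<->N0 -> N2.N0=(alive,v0) N2.N1=(alive,v0) N2.N2=(alive,v1) N2.N3=(alive,v0) | N0.N0=(alive,v0) N0.N1=(alive,v0) N0.N2=(alive,v1) N0.N3=(alive,v0)
Op 8: N1 marks N0=dead -> (dead,v2)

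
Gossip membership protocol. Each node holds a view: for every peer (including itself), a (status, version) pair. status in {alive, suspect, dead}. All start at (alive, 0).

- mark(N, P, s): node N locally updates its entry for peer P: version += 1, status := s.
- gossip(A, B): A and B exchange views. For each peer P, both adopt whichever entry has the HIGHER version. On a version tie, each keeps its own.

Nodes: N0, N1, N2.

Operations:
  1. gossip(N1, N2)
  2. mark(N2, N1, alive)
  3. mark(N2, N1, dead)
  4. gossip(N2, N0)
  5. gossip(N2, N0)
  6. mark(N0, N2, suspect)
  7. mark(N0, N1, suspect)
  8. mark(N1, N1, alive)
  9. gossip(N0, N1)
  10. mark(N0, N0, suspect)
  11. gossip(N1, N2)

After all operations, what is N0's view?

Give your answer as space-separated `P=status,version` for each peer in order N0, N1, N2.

Answer: N0=suspect,1 N1=suspect,3 N2=suspect,1

Derivation:
Op 1: gossip N1<->N2 -> N1.N0=(alive,v0) N1.N1=(alive,v0) N1.N2=(alive,v0) | N2.N0=(alive,v0) N2.N1=(alive,v0) N2.N2=(alive,v0)
Op 2: N2 marks N1=alive -> (alive,v1)
Op 3: N2 marks N1=dead -> (dead,v2)
Op 4: gossip N2<->N0 -> N2.N0=(alive,v0) N2.N1=(dead,v2) N2.N2=(alive,v0) | N0.N0=(alive,v0) N0.N1=(dead,v2) N0.N2=(alive,v0)
Op 5: gossip N2<->N0 -> N2.N0=(alive,v0) N2.N1=(dead,v2) N2.N2=(alive,v0) | N0.N0=(alive,v0) N0.N1=(dead,v2) N0.N2=(alive,v0)
Op 6: N0 marks N2=suspect -> (suspect,v1)
Op 7: N0 marks N1=suspect -> (suspect,v3)
Op 8: N1 marks N1=alive -> (alive,v1)
Op 9: gossip N0<->N1 -> N0.N0=(alive,v0) N0.N1=(suspect,v3) N0.N2=(suspect,v1) | N1.N0=(alive,v0) N1.N1=(suspect,v3) N1.N2=(suspect,v1)
Op 10: N0 marks N0=suspect -> (suspect,v1)
Op 11: gossip N1<->N2 -> N1.N0=(alive,v0) N1.N1=(suspect,v3) N1.N2=(suspect,v1) | N2.N0=(alive,v0) N2.N1=(suspect,v3) N2.N2=(suspect,v1)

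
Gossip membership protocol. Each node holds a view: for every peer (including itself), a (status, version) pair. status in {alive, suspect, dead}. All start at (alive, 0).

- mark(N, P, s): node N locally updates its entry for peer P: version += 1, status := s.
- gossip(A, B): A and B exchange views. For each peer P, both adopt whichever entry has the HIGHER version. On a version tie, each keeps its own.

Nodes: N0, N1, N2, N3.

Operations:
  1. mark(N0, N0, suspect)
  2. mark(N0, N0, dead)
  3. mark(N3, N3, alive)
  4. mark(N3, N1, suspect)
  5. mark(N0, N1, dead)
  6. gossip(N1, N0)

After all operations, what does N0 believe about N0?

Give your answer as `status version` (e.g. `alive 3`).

Op 1: N0 marks N0=suspect -> (suspect,v1)
Op 2: N0 marks N0=dead -> (dead,v2)
Op 3: N3 marks N3=alive -> (alive,v1)
Op 4: N3 marks N1=suspect -> (suspect,v1)
Op 5: N0 marks N1=dead -> (dead,v1)
Op 6: gossip N1<->N0 -> N1.N0=(dead,v2) N1.N1=(dead,v1) N1.N2=(alive,v0) N1.N3=(alive,v0) | N0.N0=(dead,v2) N0.N1=(dead,v1) N0.N2=(alive,v0) N0.N3=(alive,v0)

Answer: dead 2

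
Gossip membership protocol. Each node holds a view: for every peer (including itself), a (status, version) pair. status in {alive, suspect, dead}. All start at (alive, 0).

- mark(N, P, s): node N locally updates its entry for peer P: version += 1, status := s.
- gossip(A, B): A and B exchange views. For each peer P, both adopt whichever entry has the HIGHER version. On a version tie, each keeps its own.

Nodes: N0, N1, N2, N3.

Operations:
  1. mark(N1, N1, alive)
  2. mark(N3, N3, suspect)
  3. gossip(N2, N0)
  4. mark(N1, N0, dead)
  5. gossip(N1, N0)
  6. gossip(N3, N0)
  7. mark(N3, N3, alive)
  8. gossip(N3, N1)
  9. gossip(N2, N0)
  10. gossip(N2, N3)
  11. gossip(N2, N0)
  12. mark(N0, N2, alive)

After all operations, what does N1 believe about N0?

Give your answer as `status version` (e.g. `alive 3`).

Answer: dead 1

Derivation:
Op 1: N1 marks N1=alive -> (alive,v1)
Op 2: N3 marks N3=suspect -> (suspect,v1)
Op 3: gossip N2<->N0 -> N2.N0=(alive,v0) N2.N1=(alive,v0) N2.N2=(alive,v0) N2.N3=(alive,v0) | N0.N0=(alive,v0) N0.N1=(alive,v0) N0.N2=(alive,v0) N0.N3=(alive,v0)
Op 4: N1 marks N0=dead -> (dead,v1)
Op 5: gossip N1<->N0 -> N1.N0=(dead,v1) N1.N1=(alive,v1) N1.N2=(alive,v0) N1.N3=(alive,v0) | N0.N0=(dead,v1) N0.N1=(alive,v1) N0.N2=(alive,v0) N0.N3=(alive,v0)
Op 6: gossip N3<->N0 -> N3.N0=(dead,v1) N3.N1=(alive,v1) N3.N2=(alive,v0) N3.N3=(suspect,v1) | N0.N0=(dead,v1) N0.N1=(alive,v1) N0.N2=(alive,v0) N0.N3=(suspect,v1)
Op 7: N3 marks N3=alive -> (alive,v2)
Op 8: gossip N3<->N1 -> N3.N0=(dead,v1) N3.N1=(alive,v1) N3.N2=(alive,v0) N3.N3=(alive,v2) | N1.N0=(dead,v1) N1.N1=(alive,v1) N1.N2=(alive,v0) N1.N3=(alive,v2)
Op 9: gossip N2<->N0 -> N2.N0=(dead,v1) N2.N1=(alive,v1) N2.N2=(alive,v0) N2.N3=(suspect,v1) | N0.N0=(dead,v1) N0.N1=(alive,v1) N0.N2=(alive,v0) N0.N3=(suspect,v1)
Op 10: gossip N2<->N3 -> N2.N0=(dead,v1) N2.N1=(alive,v1) N2.N2=(alive,v0) N2.N3=(alive,v2) | N3.N0=(dead,v1) N3.N1=(alive,v1) N3.N2=(alive,v0) N3.N3=(alive,v2)
Op 11: gossip N2<->N0 -> N2.N0=(dead,v1) N2.N1=(alive,v1) N2.N2=(alive,v0) N2.N3=(alive,v2) | N0.N0=(dead,v1) N0.N1=(alive,v1) N0.N2=(alive,v0) N0.N3=(alive,v2)
Op 12: N0 marks N2=alive -> (alive,v1)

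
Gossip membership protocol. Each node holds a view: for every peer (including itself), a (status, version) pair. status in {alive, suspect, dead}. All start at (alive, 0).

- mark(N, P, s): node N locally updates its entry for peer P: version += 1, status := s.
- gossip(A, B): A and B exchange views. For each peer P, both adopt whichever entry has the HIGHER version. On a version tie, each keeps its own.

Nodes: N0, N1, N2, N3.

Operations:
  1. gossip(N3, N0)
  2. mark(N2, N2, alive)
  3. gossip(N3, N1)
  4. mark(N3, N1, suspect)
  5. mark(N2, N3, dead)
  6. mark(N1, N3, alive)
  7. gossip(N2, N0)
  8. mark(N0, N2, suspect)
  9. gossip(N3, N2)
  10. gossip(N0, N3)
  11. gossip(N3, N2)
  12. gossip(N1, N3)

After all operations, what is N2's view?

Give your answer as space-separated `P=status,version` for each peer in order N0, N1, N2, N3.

Op 1: gossip N3<->N0 -> N3.N0=(alive,v0) N3.N1=(alive,v0) N3.N2=(alive,v0) N3.N3=(alive,v0) | N0.N0=(alive,v0) N0.N1=(alive,v0) N0.N2=(alive,v0) N0.N3=(alive,v0)
Op 2: N2 marks N2=alive -> (alive,v1)
Op 3: gossip N3<->N1 -> N3.N0=(alive,v0) N3.N1=(alive,v0) N3.N2=(alive,v0) N3.N3=(alive,v0) | N1.N0=(alive,v0) N1.N1=(alive,v0) N1.N2=(alive,v0) N1.N3=(alive,v0)
Op 4: N3 marks N1=suspect -> (suspect,v1)
Op 5: N2 marks N3=dead -> (dead,v1)
Op 6: N1 marks N3=alive -> (alive,v1)
Op 7: gossip N2<->N0 -> N2.N0=(alive,v0) N2.N1=(alive,v0) N2.N2=(alive,v1) N2.N3=(dead,v1) | N0.N0=(alive,v0) N0.N1=(alive,v0) N0.N2=(alive,v1) N0.N3=(dead,v1)
Op 8: N0 marks N2=suspect -> (suspect,v2)
Op 9: gossip N3<->N2 -> N3.N0=(alive,v0) N3.N1=(suspect,v1) N3.N2=(alive,v1) N3.N3=(dead,v1) | N2.N0=(alive,v0) N2.N1=(suspect,v1) N2.N2=(alive,v1) N2.N3=(dead,v1)
Op 10: gossip N0<->N3 -> N0.N0=(alive,v0) N0.N1=(suspect,v1) N0.N2=(suspect,v2) N0.N3=(dead,v1) | N3.N0=(alive,v0) N3.N1=(suspect,v1) N3.N2=(suspect,v2) N3.N3=(dead,v1)
Op 11: gossip N3<->N2 -> N3.N0=(alive,v0) N3.N1=(suspect,v1) N3.N2=(suspect,v2) N3.N3=(dead,v1) | N2.N0=(alive,v0) N2.N1=(suspect,v1) N2.N2=(suspect,v2) N2.N3=(dead,v1)
Op 12: gossip N1<->N3 -> N1.N0=(alive,v0) N1.N1=(suspect,v1) N1.N2=(suspect,v2) N1.N3=(alive,v1) | N3.N0=(alive,v0) N3.N1=(suspect,v1) N3.N2=(suspect,v2) N3.N3=(dead,v1)

Answer: N0=alive,0 N1=suspect,1 N2=suspect,2 N3=dead,1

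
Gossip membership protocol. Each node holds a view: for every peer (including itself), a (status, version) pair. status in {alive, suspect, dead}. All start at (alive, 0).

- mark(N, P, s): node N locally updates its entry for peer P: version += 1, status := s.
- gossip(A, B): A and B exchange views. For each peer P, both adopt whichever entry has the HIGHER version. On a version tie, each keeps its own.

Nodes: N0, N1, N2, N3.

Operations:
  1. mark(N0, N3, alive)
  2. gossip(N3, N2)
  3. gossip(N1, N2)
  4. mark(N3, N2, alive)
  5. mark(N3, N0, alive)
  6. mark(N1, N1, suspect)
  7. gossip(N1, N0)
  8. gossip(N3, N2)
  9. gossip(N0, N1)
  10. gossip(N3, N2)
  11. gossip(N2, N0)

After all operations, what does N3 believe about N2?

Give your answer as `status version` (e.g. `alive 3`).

Answer: alive 1

Derivation:
Op 1: N0 marks N3=alive -> (alive,v1)
Op 2: gossip N3<->N2 -> N3.N0=(alive,v0) N3.N1=(alive,v0) N3.N2=(alive,v0) N3.N3=(alive,v0) | N2.N0=(alive,v0) N2.N1=(alive,v0) N2.N2=(alive,v0) N2.N3=(alive,v0)
Op 3: gossip N1<->N2 -> N1.N0=(alive,v0) N1.N1=(alive,v0) N1.N2=(alive,v0) N1.N3=(alive,v0) | N2.N0=(alive,v0) N2.N1=(alive,v0) N2.N2=(alive,v0) N2.N3=(alive,v0)
Op 4: N3 marks N2=alive -> (alive,v1)
Op 5: N3 marks N0=alive -> (alive,v1)
Op 6: N1 marks N1=suspect -> (suspect,v1)
Op 7: gossip N1<->N0 -> N1.N0=(alive,v0) N1.N1=(suspect,v1) N1.N2=(alive,v0) N1.N3=(alive,v1) | N0.N0=(alive,v0) N0.N1=(suspect,v1) N0.N2=(alive,v0) N0.N3=(alive,v1)
Op 8: gossip N3<->N2 -> N3.N0=(alive,v1) N3.N1=(alive,v0) N3.N2=(alive,v1) N3.N3=(alive,v0) | N2.N0=(alive,v1) N2.N1=(alive,v0) N2.N2=(alive,v1) N2.N3=(alive,v0)
Op 9: gossip N0<->N1 -> N0.N0=(alive,v0) N0.N1=(suspect,v1) N0.N2=(alive,v0) N0.N3=(alive,v1) | N1.N0=(alive,v0) N1.N1=(suspect,v1) N1.N2=(alive,v0) N1.N3=(alive,v1)
Op 10: gossip N3<->N2 -> N3.N0=(alive,v1) N3.N1=(alive,v0) N3.N2=(alive,v1) N3.N3=(alive,v0) | N2.N0=(alive,v1) N2.N1=(alive,v0) N2.N2=(alive,v1) N2.N3=(alive,v0)
Op 11: gossip N2<->N0 -> N2.N0=(alive,v1) N2.N1=(suspect,v1) N2.N2=(alive,v1) N2.N3=(alive,v1) | N0.N0=(alive,v1) N0.N1=(suspect,v1) N0.N2=(alive,v1) N0.N3=(alive,v1)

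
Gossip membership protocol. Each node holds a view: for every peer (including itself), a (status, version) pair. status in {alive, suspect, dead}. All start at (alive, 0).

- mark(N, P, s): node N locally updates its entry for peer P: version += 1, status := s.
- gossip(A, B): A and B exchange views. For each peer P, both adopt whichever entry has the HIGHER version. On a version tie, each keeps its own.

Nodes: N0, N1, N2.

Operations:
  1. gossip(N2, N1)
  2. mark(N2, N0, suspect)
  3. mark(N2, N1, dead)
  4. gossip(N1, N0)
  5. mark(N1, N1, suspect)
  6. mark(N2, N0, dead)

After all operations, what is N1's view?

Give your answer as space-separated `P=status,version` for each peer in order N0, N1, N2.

Op 1: gossip N2<->N1 -> N2.N0=(alive,v0) N2.N1=(alive,v0) N2.N2=(alive,v0) | N1.N0=(alive,v0) N1.N1=(alive,v0) N1.N2=(alive,v0)
Op 2: N2 marks N0=suspect -> (suspect,v1)
Op 3: N2 marks N1=dead -> (dead,v1)
Op 4: gossip N1<->N0 -> N1.N0=(alive,v0) N1.N1=(alive,v0) N1.N2=(alive,v0) | N0.N0=(alive,v0) N0.N1=(alive,v0) N0.N2=(alive,v0)
Op 5: N1 marks N1=suspect -> (suspect,v1)
Op 6: N2 marks N0=dead -> (dead,v2)

Answer: N0=alive,0 N1=suspect,1 N2=alive,0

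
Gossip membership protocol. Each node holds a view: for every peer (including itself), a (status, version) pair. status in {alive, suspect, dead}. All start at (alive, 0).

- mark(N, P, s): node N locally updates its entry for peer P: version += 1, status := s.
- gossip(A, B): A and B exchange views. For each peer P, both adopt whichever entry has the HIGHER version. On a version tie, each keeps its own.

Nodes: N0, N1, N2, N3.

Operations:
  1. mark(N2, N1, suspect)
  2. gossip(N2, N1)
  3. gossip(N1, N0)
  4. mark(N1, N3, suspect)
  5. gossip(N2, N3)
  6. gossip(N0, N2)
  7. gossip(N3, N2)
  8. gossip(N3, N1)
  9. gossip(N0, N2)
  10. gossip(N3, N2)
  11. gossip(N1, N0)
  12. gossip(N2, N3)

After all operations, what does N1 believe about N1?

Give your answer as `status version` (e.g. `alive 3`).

Answer: suspect 1

Derivation:
Op 1: N2 marks N1=suspect -> (suspect,v1)
Op 2: gossip N2<->N1 -> N2.N0=(alive,v0) N2.N1=(suspect,v1) N2.N2=(alive,v0) N2.N3=(alive,v0) | N1.N0=(alive,v0) N1.N1=(suspect,v1) N1.N2=(alive,v0) N1.N3=(alive,v0)
Op 3: gossip N1<->N0 -> N1.N0=(alive,v0) N1.N1=(suspect,v1) N1.N2=(alive,v0) N1.N3=(alive,v0) | N0.N0=(alive,v0) N0.N1=(suspect,v1) N0.N2=(alive,v0) N0.N3=(alive,v0)
Op 4: N1 marks N3=suspect -> (suspect,v1)
Op 5: gossip N2<->N3 -> N2.N0=(alive,v0) N2.N1=(suspect,v1) N2.N2=(alive,v0) N2.N3=(alive,v0) | N3.N0=(alive,v0) N3.N1=(suspect,v1) N3.N2=(alive,v0) N3.N3=(alive,v0)
Op 6: gossip N0<->N2 -> N0.N0=(alive,v0) N0.N1=(suspect,v1) N0.N2=(alive,v0) N0.N3=(alive,v0) | N2.N0=(alive,v0) N2.N1=(suspect,v1) N2.N2=(alive,v0) N2.N3=(alive,v0)
Op 7: gossip N3<->N2 -> N3.N0=(alive,v0) N3.N1=(suspect,v1) N3.N2=(alive,v0) N3.N3=(alive,v0) | N2.N0=(alive,v0) N2.N1=(suspect,v1) N2.N2=(alive,v0) N2.N3=(alive,v0)
Op 8: gossip N3<->N1 -> N3.N0=(alive,v0) N3.N1=(suspect,v1) N3.N2=(alive,v0) N3.N3=(suspect,v1) | N1.N0=(alive,v0) N1.N1=(suspect,v1) N1.N2=(alive,v0) N1.N3=(suspect,v1)
Op 9: gossip N0<->N2 -> N0.N0=(alive,v0) N0.N1=(suspect,v1) N0.N2=(alive,v0) N0.N3=(alive,v0) | N2.N0=(alive,v0) N2.N1=(suspect,v1) N2.N2=(alive,v0) N2.N3=(alive,v0)
Op 10: gossip N3<->N2 -> N3.N0=(alive,v0) N3.N1=(suspect,v1) N3.N2=(alive,v0) N3.N3=(suspect,v1) | N2.N0=(alive,v0) N2.N1=(suspect,v1) N2.N2=(alive,v0) N2.N3=(suspect,v1)
Op 11: gossip N1<->N0 -> N1.N0=(alive,v0) N1.N1=(suspect,v1) N1.N2=(alive,v0) N1.N3=(suspect,v1) | N0.N0=(alive,v0) N0.N1=(suspect,v1) N0.N2=(alive,v0) N0.N3=(suspect,v1)
Op 12: gossip N2<->N3 -> N2.N0=(alive,v0) N2.N1=(suspect,v1) N2.N2=(alive,v0) N2.N3=(suspect,v1) | N3.N0=(alive,v0) N3.N1=(suspect,v1) N3.N2=(alive,v0) N3.N3=(suspect,v1)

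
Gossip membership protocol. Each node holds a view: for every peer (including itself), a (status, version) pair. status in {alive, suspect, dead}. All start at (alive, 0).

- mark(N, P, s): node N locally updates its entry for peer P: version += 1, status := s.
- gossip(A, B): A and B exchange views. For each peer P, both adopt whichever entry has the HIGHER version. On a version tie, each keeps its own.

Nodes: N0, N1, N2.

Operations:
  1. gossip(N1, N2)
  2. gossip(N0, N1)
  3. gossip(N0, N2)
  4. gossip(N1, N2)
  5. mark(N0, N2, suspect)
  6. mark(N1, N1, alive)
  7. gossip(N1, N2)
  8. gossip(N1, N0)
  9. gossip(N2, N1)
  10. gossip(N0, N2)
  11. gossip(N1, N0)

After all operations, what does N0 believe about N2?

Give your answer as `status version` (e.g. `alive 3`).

Op 1: gossip N1<->N2 -> N1.N0=(alive,v0) N1.N1=(alive,v0) N1.N2=(alive,v0) | N2.N0=(alive,v0) N2.N1=(alive,v0) N2.N2=(alive,v0)
Op 2: gossip N0<->N1 -> N0.N0=(alive,v0) N0.N1=(alive,v0) N0.N2=(alive,v0) | N1.N0=(alive,v0) N1.N1=(alive,v0) N1.N2=(alive,v0)
Op 3: gossip N0<->N2 -> N0.N0=(alive,v0) N0.N1=(alive,v0) N0.N2=(alive,v0) | N2.N0=(alive,v0) N2.N1=(alive,v0) N2.N2=(alive,v0)
Op 4: gossip N1<->N2 -> N1.N0=(alive,v0) N1.N1=(alive,v0) N1.N2=(alive,v0) | N2.N0=(alive,v0) N2.N1=(alive,v0) N2.N2=(alive,v0)
Op 5: N0 marks N2=suspect -> (suspect,v1)
Op 6: N1 marks N1=alive -> (alive,v1)
Op 7: gossip N1<->N2 -> N1.N0=(alive,v0) N1.N1=(alive,v1) N1.N2=(alive,v0) | N2.N0=(alive,v0) N2.N1=(alive,v1) N2.N2=(alive,v0)
Op 8: gossip N1<->N0 -> N1.N0=(alive,v0) N1.N1=(alive,v1) N1.N2=(suspect,v1) | N0.N0=(alive,v0) N0.N1=(alive,v1) N0.N2=(suspect,v1)
Op 9: gossip N2<->N1 -> N2.N0=(alive,v0) N2.N1=(alive,v1) N2.N2=(suspect,v1) | N1.N0=(alive,v0) N1.N1=(alive,v1) N1.N2=(suspect,v1)
Op 10: gossip N0<->N2 -> N0.N0=(alive,v0) N0.N1=(alive,v1) N0.N2=(suspect,v1) | N2.N0=(alive,v0) N2.N1=(alive,v1) N2.N2=(suspect,v1)
Op 11: gossip N1<->N0 -> N1.N0=(alive,v0) N1.N1=(alive,v1) N1.N2=(suspect,v1) | N0.N0=(alive,v0) N0.N1=(alive,v1) N0.N2=(suspect,v1)

Answer: suspect 1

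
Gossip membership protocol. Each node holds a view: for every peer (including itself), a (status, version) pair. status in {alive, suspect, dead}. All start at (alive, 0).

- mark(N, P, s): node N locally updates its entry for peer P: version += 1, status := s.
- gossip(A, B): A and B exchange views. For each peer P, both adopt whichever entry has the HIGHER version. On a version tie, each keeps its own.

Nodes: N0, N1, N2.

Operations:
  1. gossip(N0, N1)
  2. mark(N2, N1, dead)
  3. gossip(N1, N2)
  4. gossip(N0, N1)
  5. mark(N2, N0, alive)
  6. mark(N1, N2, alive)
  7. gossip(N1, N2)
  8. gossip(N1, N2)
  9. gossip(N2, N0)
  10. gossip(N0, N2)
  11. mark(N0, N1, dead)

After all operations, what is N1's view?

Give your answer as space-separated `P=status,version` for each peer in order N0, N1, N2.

Op 1: gossip N0<->N1 -> N0.N0=(alive,v0) N0.N1=(alive,v0) N0.N2=(alive,v0) | N1.N0=(alive,v0) N1.N1=(alive,v0) N1.N2=(alive,v0)
Op 2: N2 marks N1=dead -> (dead,v1)
Op 3: gossip N1<->N2 -> N1.N0=(alive,v0) N1.N1=(dead,v1) N1.N2=(alive,v0) | N2.N0=(alive,v0) N2.N1=(dead,v1) N2.N2=(alive,v0)
Op 4: gossip N0<->N1 -> N0.N0=(alive,v0) N0.N1=(dead,v1) N0.N2=(alive,v0) | N1.N0=(alive,v0) N1.N1=(dead,v1) N1.N2=(alive,v0)
Op 5: N2 marks N0=alive -> (alive,v1)
Op 6: N1 marks N2=alive -> (alive,v1)
Op 7: gossip N1<->N2 -> N1.N0=(alive,v1) N1.N1=(dead,v1) N1.N2=(alive,v1) | N2.N0=(alive,v1) N2.N1=(dead,v1) N2.N2=(alive,v1)
Op 8: gossip N1<->N2 -> N1.N0=(alive,v1) N1.N1=(dead,v1) N1.N2=(alive,v1) | N2.N0=(alive,v1) N2.N1=(dead,v1) N2.N2=(alive,v1)
Op 9: gossip N2<->N0 -> N2.N0=(alive,v1) N2.N1=(dead,v1) N2.N2=(alive,v1) | N0.N0=(alive,v1) N0.N1=(dead,v1) N0.N2=(alive,v1)
Op 10: gossip N0<->N2 -> N0.N0=(alive,v1) N0.N1=(dead,v1) N0.N2=(alive,v1) | N2.N0=(alive,v1) N2.N1=(dead,v1) N2.N2=(alive,v1)
Op 11: N0 marks N1=dead -> (dead,v2)

Answer: N0=alive,1 N1=dead,1 N2=alive,1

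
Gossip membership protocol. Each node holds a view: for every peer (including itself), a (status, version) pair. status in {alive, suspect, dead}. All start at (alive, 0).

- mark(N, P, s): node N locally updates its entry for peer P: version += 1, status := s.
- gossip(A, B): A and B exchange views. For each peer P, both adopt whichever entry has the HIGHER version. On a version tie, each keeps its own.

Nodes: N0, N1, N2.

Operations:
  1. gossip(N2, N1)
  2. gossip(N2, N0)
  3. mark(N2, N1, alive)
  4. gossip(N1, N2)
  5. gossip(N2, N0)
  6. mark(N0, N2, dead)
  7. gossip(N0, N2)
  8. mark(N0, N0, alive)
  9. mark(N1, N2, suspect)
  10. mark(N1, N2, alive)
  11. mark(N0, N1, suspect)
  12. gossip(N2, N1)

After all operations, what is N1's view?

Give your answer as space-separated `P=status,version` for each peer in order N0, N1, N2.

Op 1: gossip N2<->N1 -> N2.N0=(alive,v0) N2.N1=(alive,v0) N2.N2=(alive,v0) | N1.N0=(alive,v0) N1.N1=(alive,v0) N1.N2=(alive,v0)
Op 2: gossip N2<->N0 -> N2.N0=(alive,v0) N2.N1=(alive,v0) N2.N2=(alive,v0) | N0.N0=(alive,v0) N0.N1=(alive,v0) N0.N2=(alive,v0)
Op 3: N2 marks N1=alive -> (alive,v1)
Op 4: gossip N1<->N2 -> N1.N0=(alive,v0) N1.N1=(alive,v1) N1.N2=(alive,v0) | N2.N0=(alive,v0) N2.N1=(alive,v1) N2.N2=(alive,v0)
Op 5: gossip N2<->N0 -> N2.N0=(alive,v0) N2.N1=(alive,v1) N2.N2=(alive,v0) | N0.N0=(alive,v0) N0.N1=(alive,v1) N0.N2=(alive,v0)
Op 6: N0 marks N2=dead -> (dead,v1)
Op 7: gossip N0<->N2 -> N0.N0=(alive,v0) N0.N1=(alive,v1) N0.N2=(dead,v1) | N2.N0=(alive,v0) N2.N1=(alive,v1) N2.N2=(dead,v1)
Op 8: N0 marks N0=alive -> (alive,v1)
Op 9: N1 marks N2=suspect -> (suspect,v1)
Op 10: N1 marks N2=alive -> (alive,v2)
Op 11: N0 marks N1=suspect -> (suspect,v2)
Op 12: gossip N2<->N1 -> N2.N0=(alive,v0) N2.N1=(alive,v1) N2.N2=(alive,v2) | N1.N0=(alive,v0) N1.N1=(alive,v1) N1.N2=(alive,v2)

Answer: N0=alive,0 N1=alive,1 N2=alive,2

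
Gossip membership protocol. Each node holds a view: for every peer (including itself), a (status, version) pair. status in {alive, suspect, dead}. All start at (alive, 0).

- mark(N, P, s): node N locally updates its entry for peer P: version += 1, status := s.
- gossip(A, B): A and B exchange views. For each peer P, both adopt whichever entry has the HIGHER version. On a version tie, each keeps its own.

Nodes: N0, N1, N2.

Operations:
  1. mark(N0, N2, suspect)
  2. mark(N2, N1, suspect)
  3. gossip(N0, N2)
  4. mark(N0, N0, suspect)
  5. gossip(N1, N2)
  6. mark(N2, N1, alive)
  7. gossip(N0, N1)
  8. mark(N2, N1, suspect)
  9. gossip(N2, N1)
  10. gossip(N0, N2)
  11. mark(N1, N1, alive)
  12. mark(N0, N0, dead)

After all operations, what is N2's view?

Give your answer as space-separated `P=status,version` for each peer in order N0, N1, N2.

Answer: N0=suspect,1 N1=suspect,3 N2=suspect,1

Derivation:
Op 1: N0 marks N2=suspect -> (suspect,v1)
Op 2: N2 marks N1=suspect -> (suspect,v1)
Op 3: gossip N0<->N2 -> N0.N0=(alive,v0) N0.N1=(suspect,v1) N0.N2=(suspect,v1) | N2.N0=(alive,v0) N2.N1=(suspect,v1) N2.N2=(suspect,v1)
Op 4: N0 marks N0=suspect -> (suspect,v1)
Op 5: gossip N1<->N2 -> N1.N0=(alive,v0) N1.N1=(suspect,v1) N1.N2=(suspect,v1) | N2.N0=(alive,v0) N2.N1=(suspect,v1) N2.N2=(suspect,v1)
Op 6: N2 marks N1=alive -> (alive,v2)
Op 7: gossip N0<->N1 -> N0.N0=(suspect,v1) N0.N1=(suspect,v1) N0.N2=(suspect,v1) | N1.N0=(suspect,v1) N1.N1=(suspect,v1) N1.N2=(suspect,v1)
Op 8: N2 marks N1=suspect -> (suspect,v3)
Op 9: gossip N2<->N1 -> N2.N0=(suspect,v1) N2.N1=(suspect,v3) N2.N2=(suspect,v1) | N1.N0=(suspect,v1) N1.N1=(suspect,v3) N1.N2=(suspect,v1)
Op 10: gossip N0<->N2 -> N0.N0=(suspect,v1) N0.N1=(suspect,v3) N0.N2=(suspect,v1) | N2.N0=(suspect,v1) N2.N1=(suspect,v3) N2.N2=(suspect,v1)
Op 11: N1 marks N1=alive -> (alive,v4)
Op 12: N0 marks N0=dead -> (dead,v2)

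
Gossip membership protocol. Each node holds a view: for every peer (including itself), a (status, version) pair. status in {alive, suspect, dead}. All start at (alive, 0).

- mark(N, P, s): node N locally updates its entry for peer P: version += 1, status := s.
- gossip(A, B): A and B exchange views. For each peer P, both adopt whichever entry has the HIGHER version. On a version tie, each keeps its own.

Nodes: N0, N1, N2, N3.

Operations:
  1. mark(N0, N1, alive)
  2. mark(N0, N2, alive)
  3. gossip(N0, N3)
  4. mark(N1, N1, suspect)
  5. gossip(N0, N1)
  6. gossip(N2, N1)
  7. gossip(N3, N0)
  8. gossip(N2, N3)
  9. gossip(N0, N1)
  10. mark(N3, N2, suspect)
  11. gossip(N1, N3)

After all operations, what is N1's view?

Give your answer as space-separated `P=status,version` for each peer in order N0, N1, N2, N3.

Answer: N0=alive,0 N1=suspect,1 N2=suspect,2 N3=alive,0

Derivation:
Op 1: N0 marks N1=alive -> (alive,v1)
Op 2: N0 marks N2=alive -> (alive,v1)
Op 3: gossip N0<->N3 -> N0.N0=(alive,v0) N0.N1=(alive,v1) N0.N2=(alive,v1) N0.N3=(alive,v0) | N3.N0=(alive,v0) N3.N1=(alive,v1) N3.N2=(alive,v1) N3.N3=(alive,v0)
Op 4: N1 marks N1=suspect -> (suspect,v1)
Op 5: gossip N0<->N1 -> N0.N0=(alive,v0) N0.N1=(alive,v1) N0.N2=(alive,v1) N0.N3=(alive,v0) | N1.N0=(alive,v0) N1.N1=(suspect,v1) N1.N2=(alive,v1) N1.N3=(alive,v0)
Op 6: gossip N2<->N1 -> N2.N0=(alive,v0) N2.N1=(suspect,v1) N2.N2=(alive,v1) N2.N3=(alive,v0) | N1.N0=(alive,v0) N1.N1=(suspect,v1) N1.N2=(alive,v1) N1.N3=(alive,v0)
Op 7: gossip N3<->N0 -> N3.N0=(alive,v0) N3.N1=(alive,v1) N3.N2=(alive,v1) N3.N3=(alive,v0) | N0.N0=(alive,v0) N0.N1=(alive,v1) N0.N2=(alive,v1) N0.N3=(alive,v0)
Op 8: gossip N2<->N3 -> N2.N0=(alive,v0) N2.N1=(suspect,v1) N2.N2=(alive,v1) N2.N3=(alive,v0) | N3.N0=(alive,v0) N3.N1=(alive,v1) N3.N2=(alive,v1) N3.N3=(alive,v0)
Op 9: gossip N0<->N1 -> N0.N0=(alive,v0) N0.N1=(alive,v1) N0.N2=(alive,v1) N0.N3=(alive,v0) | N1.N0=(alive,v0) N1.N1=(suspect,v1) N1.N2=(alive,v1) N1.N3=(alive,v0)
Op 10: N3 marks N2=suspect -> (suspect,v2)
Op 11: gossip N1<->N3 -> N1.N0=(alive,v0) N1.N1=(suspect,v1) N1.N2=(suspect,v2) N1.N3=(alive,v0) | N3.N0=(alive,v0) N3.N1=(alive,v1) N3.N2=(suspect,v2) N3.N3=(alive,v0)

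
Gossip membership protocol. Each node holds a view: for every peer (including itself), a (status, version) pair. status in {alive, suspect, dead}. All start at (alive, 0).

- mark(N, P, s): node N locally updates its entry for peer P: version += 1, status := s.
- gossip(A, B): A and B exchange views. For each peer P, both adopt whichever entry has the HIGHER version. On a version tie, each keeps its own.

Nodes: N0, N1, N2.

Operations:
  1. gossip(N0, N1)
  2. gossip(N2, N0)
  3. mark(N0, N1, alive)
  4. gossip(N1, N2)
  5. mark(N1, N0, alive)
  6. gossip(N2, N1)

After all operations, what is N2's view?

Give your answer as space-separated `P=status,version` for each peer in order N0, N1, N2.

Op 1: gossip N0<->N1 -> N0.N0=(alive,v0) N0.N1=(alive,v0) N0.N2=(alive,v0) | N1.N0=(alive,v0) N1.N1=(alive,v0) N1.N2=(alive,v0)
Op 2: gossip N2<->N0 -> N2.N0=(alive,v0) N2.N1=(alive,v0) N2.N2=(alive,v0) | N0.N0=(alive,v0) N0.N1=(alive,v0) N0.N2=(alive,v0)
Op 3: N0 marks N1=alive -> (alive,v1)
Op 4: gossip N1<->N2 -> N1.N0=(alive,v0) N1.N1=(alive,v0) N1.N2=(alive,v0) | N2.N0=(alive,v0) N2.N1=(alive,v0) N2.N2=(alive,v0)
Op 5: N1 marks N0=alive -> (alive,v1)
Op 6: gossip N2<->N1 -> N2.N0=(alive,v1) N2.N1=(alive,v0) N2.N2=(alive,v0) | N1.N0=(alive,v1) N1.N1=(alive,v0) N1.N2=(alive,v0)

Answer: N0=alive,1 N1=alive,0 N2=alive,0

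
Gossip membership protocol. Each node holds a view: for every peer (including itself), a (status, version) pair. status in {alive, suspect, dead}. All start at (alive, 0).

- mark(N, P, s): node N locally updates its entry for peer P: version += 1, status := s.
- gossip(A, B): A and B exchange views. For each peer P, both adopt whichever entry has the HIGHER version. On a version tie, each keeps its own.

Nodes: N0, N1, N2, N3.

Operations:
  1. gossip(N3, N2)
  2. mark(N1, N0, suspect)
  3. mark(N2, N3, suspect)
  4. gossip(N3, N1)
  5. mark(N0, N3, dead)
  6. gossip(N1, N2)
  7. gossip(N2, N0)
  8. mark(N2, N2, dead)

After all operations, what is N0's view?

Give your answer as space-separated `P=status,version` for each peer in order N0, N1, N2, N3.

Answer: N0=suspect,1 N1=alive,0 N2=alive,0 N3=dead,1

Derivation:
Op 1: gossip N3<->N2 -> N3.N0=(alive,v0) N3.N1=(alive,v0) N3.N2=(alive,v0) N3.N3=(alive,v0) | N2.N0=(alive,v0) N2.N1=(alive,v0) N2.N2=(alive,v0) N2.N3=(alive,v0)
Op 2: N1 marks N0=suspect -> (suspect,v1)
Op 3: N2 marks N3=suspect -> (suspect,v1)
Op 4: gossip N3<->N1 -> N3.N0=(suspect,v1) N3.N1=(alive,v0) N3.N2=(alive,v0) N3.N3=(alive,v0) | N1.N0=(suspect,v1) N1.N1=(alive,v0) N1.N2=(alive,v0) N1.N3=(alive,v0)
Op 5: N0 marks N3=dead -> (dead,v1)
Op 6: gossip N1<->N2 -> N1.N0=(suspect,v1) N1.N1=(alive,v0) N1.N2=(alive,v0) N1.N3=(suspect,v1) | N2.N0=(suspect,v1) N2.N1=(alive,v0) N2.N2=(alive,v0) N2.N3=(suspect,v1)
Op 7: gossip N2<->N0 -> N2.N0=(suspect,v1) N2.N1=(alive,v0) N2.N2=(alive,v0) N2.N3=(suspect,v1) | N0.N0=(suspect,v1) N0.N1=(alive,v0) N0.N2=(alive,v0) N0.N3=(dead,v1)
Op 8: N2 marks N2=dead -> (dead,v1)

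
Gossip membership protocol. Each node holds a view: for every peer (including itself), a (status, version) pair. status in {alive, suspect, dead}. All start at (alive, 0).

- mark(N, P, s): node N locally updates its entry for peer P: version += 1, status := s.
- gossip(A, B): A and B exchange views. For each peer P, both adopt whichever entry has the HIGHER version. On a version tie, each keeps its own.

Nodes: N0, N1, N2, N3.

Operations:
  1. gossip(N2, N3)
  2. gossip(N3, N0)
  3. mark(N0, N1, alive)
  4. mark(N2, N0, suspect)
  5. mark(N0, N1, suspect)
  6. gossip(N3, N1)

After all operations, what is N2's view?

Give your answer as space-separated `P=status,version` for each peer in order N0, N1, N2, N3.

Answer: N0=suspect,1 N1=alive,0 N2=alive,0 N3=alive,0

Derivation:
Op 1: gossip N2<->N3 -> N2.N0=(alive,v0) N2.N1=(alive,v0) N2.N2=(alive,v0) N2.N3=(alive,v0) | N3.N0=(alive,v0) N3.N1=(alive,v0) N3.N2=(alive,v0) N3.N3=(alive,v0)
Op 2: gossip N3<->N0 -> N3.N0=(alive,v0) N3.N1=(alive,v0) N3.N2=(alive,v0) N3.N3=(alive,v0) | N0.N0=(alive,v0) N0.N1=(alive,v0) N0.N2=(alive,v0) N0.N3=(alive,v0)
Op 3: N0 marks N1=alive -> (alive,v1)
Op 4: N2 marks N0=suspect -> (suspect,v1)
Op 5: N0 marks N1=suspect -> (suspect,v2)
Op 6: gossip N3<->N1 -> N3.N0=(alive,v0) N3.N1=(alive,v0) N3.N2=(alive,v0) N3.N3=(alive,v0) | N1.N0=(alive,v0) N1.N1=(alive,v0) N1.N2=(alive,v0) N1.N3=(alive,v0)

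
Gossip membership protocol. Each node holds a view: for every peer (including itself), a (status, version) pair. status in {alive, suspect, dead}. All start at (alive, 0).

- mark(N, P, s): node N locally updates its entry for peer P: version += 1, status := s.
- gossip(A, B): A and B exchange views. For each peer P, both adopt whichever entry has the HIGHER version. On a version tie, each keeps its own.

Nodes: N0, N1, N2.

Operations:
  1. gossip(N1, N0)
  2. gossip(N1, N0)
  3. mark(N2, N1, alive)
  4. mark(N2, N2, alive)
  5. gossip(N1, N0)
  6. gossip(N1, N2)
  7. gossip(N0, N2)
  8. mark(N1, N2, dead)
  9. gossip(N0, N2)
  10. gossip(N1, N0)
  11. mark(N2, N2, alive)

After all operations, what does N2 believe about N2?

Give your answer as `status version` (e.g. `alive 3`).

Answer: alive 2

Derivation:
Op 1: gossip N1<->N0 -> N1.N0=(alive,v0) N1.N1=(alive,v0) N1.N2=(alive,v0) | N0.N0=(alive,v0) N0.N1=(alive,v0) N0.N2=(alive,v0)
Op 2: gossip N1<->N0 -> N1.N0=(alive,v0) N1.N1=(alive,v0) N1.N2=(alive,v0) | N0.N0=(alive,v0) N0.N1=(alive,v0) N0.N2=(alive,v0)
Op 3: N2 marks N1=alive -> (alive,v1)
Op 4: N2 marks N2=alive -> (alive,v1)
Op 5: gossip N1<->N0 -> N1.N0=(alive,v0) N1.N1=(alive,v0) N1.N2=(alive,v0) | N0.N0=(alive,v0) N0.N1=(alive,v0) N0.N2=(alive,v0)
Op 6: gossip N1<->N2 -> N1.N0=(alive,v0) N1.N1=(alive,v1) N1.N2=(alive,v1) | N2.N0=(alive,v0) N2.N1=(alive,v1) N2.N2=(alive,v1)
Op 7: gossip N0<->N2 -> N0.N0=(alive,v0) N0.N1=(alive,v1) N0.N2=(alive,v1) | N2.N0=(alive,v0) N2.N1=(alive,v1) N2.N2=(alive,v1)
Op 8: N1 marks N2=dead -> (dead,v2)
Op 9: gossip N0<->N2 -> N0.N0=(alive,v0) N0.N1=(alive,v1) N0.N2=(alive,v1) | N2.N0=(alive,v0) N2.N1=(alive,v1) N2.N2=(alive,v1)
Op 10: gossip N1<->N0 -> N1.N0=(alive,v0) N1.N1=(alive,v1) N1.N2=(dead,v2) | N0.N0=(alive,v0) N0.N1=(alive,v1) N0.N2=(dead,v2)
Op 11: N2 marks N2=alive -> (alive,v2)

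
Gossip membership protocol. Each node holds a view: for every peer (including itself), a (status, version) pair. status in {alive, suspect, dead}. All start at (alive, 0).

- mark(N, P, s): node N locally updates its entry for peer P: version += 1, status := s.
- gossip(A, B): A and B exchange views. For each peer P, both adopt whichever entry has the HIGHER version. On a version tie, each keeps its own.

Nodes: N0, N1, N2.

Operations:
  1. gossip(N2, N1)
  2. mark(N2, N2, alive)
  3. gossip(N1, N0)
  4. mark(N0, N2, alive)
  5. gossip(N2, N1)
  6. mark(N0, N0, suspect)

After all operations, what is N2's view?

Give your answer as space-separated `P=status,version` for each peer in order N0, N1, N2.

Answer: N0=alive,0 N1=alive,0 N2=alive,1

Derivation:
Op 1: gossip N2<->N1 -> N2.N0=(alive,v0) N2.N1=(alive,v0) N2.N2=(alive,v0) | N1.N0=(alive,v0) N1.N1=(alive,v0) N1.N2=(alive,v0)
Op 2: N2 marks N2=alive -> (alive,v1)
Op 3: gossip N1<->N0 -> N1.N0=(alive,v0) N1.N1=(alive,v0) N1.N2=(alive,v0) | N0.N0=(alive,v0) N0.N1=(alive,v0) N0.N2=(alive,v0)
Op 4: N0 marks N2=alive -> (alive,v1)
Op 5: gossip N2<->N1 -> N2.N0=(alive,v0) N2.N1=(alive,v0) N2.N2=(alive,v1) | N1.N0=(alive,v0) N1.N1=(alive,v0) N1.N2=(alive,v1)
Op 6: N0 marks N0=suspect -> (suspect,v1)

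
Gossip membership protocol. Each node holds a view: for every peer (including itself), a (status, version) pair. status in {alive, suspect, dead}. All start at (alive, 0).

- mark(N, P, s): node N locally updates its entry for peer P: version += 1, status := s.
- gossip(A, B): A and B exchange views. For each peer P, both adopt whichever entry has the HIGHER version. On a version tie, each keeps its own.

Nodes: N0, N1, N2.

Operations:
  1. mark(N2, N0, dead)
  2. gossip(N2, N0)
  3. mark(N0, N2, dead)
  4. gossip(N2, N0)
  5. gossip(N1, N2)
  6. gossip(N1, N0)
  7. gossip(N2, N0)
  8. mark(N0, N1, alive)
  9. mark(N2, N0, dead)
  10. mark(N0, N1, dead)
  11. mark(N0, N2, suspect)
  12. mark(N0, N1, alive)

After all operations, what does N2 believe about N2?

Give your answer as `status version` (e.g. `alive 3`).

Op 1: N2 marks N0=dead -> (dead,v1)
Op 2: gossip N2<->N0 -> N2.N0=(dead,v1) N2.N1=(alive,v0) N2.N2=(alive,v0) | N0.N0=(dead,v1) N0.N1=(alive,v0) N0.N2=(alive,v0)
Op 3: N0 marks N2=dead -> (dead,v1)
Op 4: gossip N2<->N0 -> N2.N0=(dead,v1) N2.N1=(alive,v0) N2.N2=(dead,v1) | N0.N0=(dead,v1) N0.N1=(alive,v0) N0.N2=(dead,v1)
Op 5: gossip N1<->N2 -> N1.N0=(dead,v1) N1.N1=(alive,v0) N1.N2=(dead,v1) | N2.N0=(dead,v1) N2.N1=(alive,v0) N2.N2=(dead,v1)
Op 6: gossip N1<->N0 -> N1.N0=(dead,v1) N1.N1=(alive,v0) N1.N2=(dead,v1) | N0.N0=(dead,v1) N0.N1=(alive,v0) N0.N2=(dead,v1)
Op 7: gossip N2<->N0 -> N2.N0=(dead,v1) N2.N1=(alive,v0) N2.N2=(dead,v1) | N0.N0=(dead,v1) N0.N1=(alive,v0) N0.N2=(dead,v1)
Op 8: N0 marks N1=alive -> (alive,v1)
Op 9: N2 marks N0=dead -> (dead,v2)
Op 10: N0 marks N1=dead -> (dead,v2)
Op 11: N0 marks N2=suspect -> (suspect,v2)
Op 12: N0 marks N1=alive -> (alive,v3)

Answer: dead 1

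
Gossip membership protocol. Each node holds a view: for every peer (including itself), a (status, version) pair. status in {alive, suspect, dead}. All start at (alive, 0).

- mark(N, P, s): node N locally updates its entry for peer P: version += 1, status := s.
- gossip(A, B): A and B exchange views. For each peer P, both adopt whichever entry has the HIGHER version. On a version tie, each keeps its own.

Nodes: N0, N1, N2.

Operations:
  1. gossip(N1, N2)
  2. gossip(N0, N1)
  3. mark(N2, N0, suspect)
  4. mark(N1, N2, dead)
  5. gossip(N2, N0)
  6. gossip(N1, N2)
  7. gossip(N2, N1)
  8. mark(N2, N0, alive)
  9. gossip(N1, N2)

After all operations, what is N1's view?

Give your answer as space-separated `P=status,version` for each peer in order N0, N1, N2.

Answer: N0=alive,2 N1=alive,0 N2=dead,1

Derivation:
Op 1: gossip N1<->N2 -> N1.N0=(alive,v0) N1.N1=(alive,v0) N1.N2=(alive,v0) | N2.N0=(alive,v0) N2.N1=(alive,v0) N2.N2=(alive,v0)
Op 2: gossip N0<->N1 -> N0.N0=(alive,v0) N0.N1=(alive,v0) N0.N2=(alive,v0) | N1.N0=(alive,v0) N1.N1=(alive,v0) N1.N2=(alive,v0)
Op 3: N2 marks N0=suspect -> (suspect,v1)
Op 4: N1 marks N2=dead -> (dead,v1)
Op 5: gossip N2<->N0 -> N2.N0=(suspect,v1) N2.N1=(alive,v0) N2.N2=(alive,v0) | N0.N0=(suspect,v1) N0.N1=(alive,v0) N0.N2=(alive,v0)
Op 6: gossip N1<->N2 -> N1.N0=(suspect,v1) N1.N1=(alive,v0) N1.N2=(dead,v1) | N2.N0=(suspect,v1) N2.N1=(alive,v0) N2.N2=(dead,v1)
Op 7: gossip N2<->N1 -> N2.N0=(suspect,v1) N2.N1=(alive,v0) N2.N2=(dead,v1) | N1.N0=(suspect,v1) N1.N1=(alive,v0) N1.N2=(dead,v1)
Op 8: N2 marks N0=alive -> (alive,v2)
Op 9: gossip N1<->N2 -> N1.N0=(alive,v2) N1.N1=(alive,v0) N1.N2=(dead,v1) | N2.N0=(alive,v2) N2.N1=(alive,v0) N2.N2=(dead,v1)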